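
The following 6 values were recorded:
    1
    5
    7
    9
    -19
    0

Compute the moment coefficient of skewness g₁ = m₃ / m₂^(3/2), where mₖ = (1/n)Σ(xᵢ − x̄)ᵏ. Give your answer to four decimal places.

-1.3467

x̄ = (1 + 5 + 7 + 9 - 19 + 0) / 6 = 0.5000
deviations (xᵢ − x̄): 0.5000, 4.5000, 6.5000, 8.5000, -19.5000, -0.5000
Σ(xᵢ − x̄)² = 515.5000 ⇒ m₂ = 515.5000/6 = 85.91667
Σ(xᵢ − x̄)³ = -6435.0000 ⇒ m₃ = -6435.0000/6 = -1072.50000
m₂^(3/2) = 85.91667^(1.5) = 796.37227
g₁ = m₃ / m₂^(3/2) = -1072.50000 / 796.37227 ≈ -1.3467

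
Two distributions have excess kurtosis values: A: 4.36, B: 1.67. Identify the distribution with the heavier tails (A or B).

Higher excess kurtosis ⇒ heavier tails relative to the normal distribution.
4.36 vs 1.67: the larger is 4.36, so A has heavier tails.

A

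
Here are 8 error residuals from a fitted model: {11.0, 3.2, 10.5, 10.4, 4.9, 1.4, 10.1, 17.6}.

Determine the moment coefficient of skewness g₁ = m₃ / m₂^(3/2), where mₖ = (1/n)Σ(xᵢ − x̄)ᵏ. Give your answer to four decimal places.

0.1679

x̄ = (11.0 + 3.2 + 10.5 + 10.4 + 4.9 + 1.4 + 10.1 + 17.6) / 8 = 8.6375
deviations (xᵢ − x̄): 2.3625, -5.4375, 1.8625, 1.7625, -3.7375, -7.2375, 1.4625, 8.9625
Σ(xᵢ − x̄)² = 190.5388 ⇒ m₂ = 190.5388/8 = 23.81734
Σ(xᵢ − x̄)³ = 156.0890 ⇒ m₃ = 156.0890/8 = 19.51112
m₂^(3/2) = 23.81734^(1.5) = 116.23582
g₁ = m₃ / m₂^(3/2) = 19.51112 / 116.23582 ≈ 0.1679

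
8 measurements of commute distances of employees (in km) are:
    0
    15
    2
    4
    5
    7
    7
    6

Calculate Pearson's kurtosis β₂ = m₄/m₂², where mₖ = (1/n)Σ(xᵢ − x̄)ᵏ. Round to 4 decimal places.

3.5463

x̄ = 5.7500
Σ(xᵢ − x̄)² = 139.5000 ⇒ m₂ = 17.43750
Σ(xᵢ − x̄)⁴ = 8626.4063 ⇒ m₄ = 1078.30078
m₂² = 304.06641
β₂ = m₄/m₂² = 1078.30078 / 304.06641 ≈ 3.5463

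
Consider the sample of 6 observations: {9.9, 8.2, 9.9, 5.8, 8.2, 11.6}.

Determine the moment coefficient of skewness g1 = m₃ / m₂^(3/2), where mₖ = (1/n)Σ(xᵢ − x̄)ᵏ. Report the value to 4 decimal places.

x̄ = (9.9 + 8.2 + 9.9 + 5.8 + 8.2 + 11.6) / 6 = 8.9333
deviations (xᵢ − x̄): 0.9667, -0.7333, 0.9667, -3.1333, -0.7333, 2.6667
Σ(xᵢ − x̄)² = 19.8733 ⇒ m₂ = 19.8733/6 = 3.31222
Σ(xᵢ − x̄)³ = -10.7816 ⇒ m₃ = -10.7816/6 = -1.79693
m₂^(3/2) = 3.31222^(1.5) = 6.02808
g1 = m₃ / m₂^(3/2) = -1.79693 / 6.02808 ≈ -0.2981

-0.2981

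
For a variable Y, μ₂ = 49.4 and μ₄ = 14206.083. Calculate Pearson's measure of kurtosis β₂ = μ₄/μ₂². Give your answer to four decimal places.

5.8213

μ₂² = 49.4² = 2440.36000
μ₄/μ₂² = 14206.083 / 2440.36000 = 5.82131
β₂ ≈ 5.8213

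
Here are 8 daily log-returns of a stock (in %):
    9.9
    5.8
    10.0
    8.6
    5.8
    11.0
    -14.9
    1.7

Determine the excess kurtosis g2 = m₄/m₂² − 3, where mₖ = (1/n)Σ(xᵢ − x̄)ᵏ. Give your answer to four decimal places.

x̄ = 4.7375
Σ(xᵢ − x̄)² = 505.5988 ⇒ m₂ = 63.19984
Σ(xᵢ − x̄)⁴ = 152037.2032 ⇒ m₄ = 19004.65040
m₂² = 3994.22025
g2 = m₄/m₂² − 3 = 4.75804 − 3 ≈ 1.7580

1.7580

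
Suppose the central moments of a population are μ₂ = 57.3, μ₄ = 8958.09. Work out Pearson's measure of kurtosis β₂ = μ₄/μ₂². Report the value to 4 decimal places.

2.7284

μ₂² = 57.3² = 3283.29000
μ₄/μ₂² = 8958.09 / 3283.29000 = 2.72839
β₂ ≈ 2.7284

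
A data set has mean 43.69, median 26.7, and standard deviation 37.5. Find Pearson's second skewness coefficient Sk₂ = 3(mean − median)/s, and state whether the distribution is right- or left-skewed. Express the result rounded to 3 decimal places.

1.359, right-skewed

Sk₂ = 3(43.69 − 26.7) / 37.5 = 3 × 16.9900 / 37.5
    = 50.9700 / 37.5 ≈ 1.359
Sk₂ > 0 ⇒ mean > median ⇒ right-skewed (positive skew).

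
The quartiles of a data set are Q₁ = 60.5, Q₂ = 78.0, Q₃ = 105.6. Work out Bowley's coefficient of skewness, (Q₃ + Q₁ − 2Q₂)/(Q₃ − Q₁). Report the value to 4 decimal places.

0.2239

numerator: Q₃ + Q₁ − 2Q₂ = 105.6 + 60.5 − 2×78.0 = 10.1000
denominator: Q₃ − Q₁ = 105.6 − 60.5 = 45.1000
Bowley skewness = 10.1000 / 45.1000 ≈ 0.2239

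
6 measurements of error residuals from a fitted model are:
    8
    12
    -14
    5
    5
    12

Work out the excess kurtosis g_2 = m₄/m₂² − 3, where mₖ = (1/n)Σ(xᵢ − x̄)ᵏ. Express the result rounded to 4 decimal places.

0.4978

x̄ = 4.6667
Σ(xᵢ − x̄)² = 467.3333 ⇒ m₂ = 77.88889
Σ(xᵢ − x̄)⁴ = 127321.1111 ⇒ m₄ = 21220.18519
m₂² = 6066.67901
g_2 = m₄/m₂² − 3 = 3.49783 − 3 ≈ 0.4978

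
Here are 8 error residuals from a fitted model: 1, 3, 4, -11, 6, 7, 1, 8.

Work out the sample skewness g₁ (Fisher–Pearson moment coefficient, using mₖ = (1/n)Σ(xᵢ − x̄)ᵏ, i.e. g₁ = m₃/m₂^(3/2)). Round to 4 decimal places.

-1.4638

x̄ = (1 + 3 + 4 - 11 + 6 + 7 + 1 + 8) / 8 = 2.3750
deviations (xᵢ − x̄): -1.3750, 0.6250, 1.6250, -13.3750, 3.6250, 4.6250, -1.3750, 5.6250
Σ(xᵢ − x̄)² = 251.8750 ⇒ m₂ = 251.8750/8 = 31.48438
Σ(xᵢ − x̄)³ = -2068.7813 ⇒ m₃ = -2068.7813/8 = -258.59766
m₂^(3/2) = 31.48438^(1.5) = 176.66179
g₁ = m₃ / m₂^(3/2) = -258.59766 / 176.66179 ≈ -1.4638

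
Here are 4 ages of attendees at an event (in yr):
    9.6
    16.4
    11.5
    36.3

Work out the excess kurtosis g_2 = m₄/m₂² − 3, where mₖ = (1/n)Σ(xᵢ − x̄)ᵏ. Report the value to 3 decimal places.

-0.822

x̄ = 18.4500
Σ(xᵢ − x̄)² = 449.4500 ⇒ m₂ = 112.36250
Σ(xᵢ − x̄)⁴ = 110005.5040 ⇒ m₄ = 27501.37601
m₂² = 12625.33141
g_2 = m₄/m₂² − 3 = 2.17827 − 3 ≈ -0.822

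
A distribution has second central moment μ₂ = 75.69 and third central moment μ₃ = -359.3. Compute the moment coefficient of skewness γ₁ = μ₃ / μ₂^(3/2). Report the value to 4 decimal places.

-0.5456

σ = √μ₂ = √75.69 = 8.70000
σ³ = μ₂^(3/2) = 658.50300
γ₁ = μ₃/σ³ = -359.3 / 658.50300 ≈ -0.5456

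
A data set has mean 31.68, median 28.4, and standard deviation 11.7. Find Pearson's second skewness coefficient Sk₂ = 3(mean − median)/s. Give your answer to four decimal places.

0.8410

Sk₂ = 3(31.68 − 28.4) / 11.7 = 3 × 3.2800 / 11.7
    = 9.8400 / 11.7 ≈ 0.8410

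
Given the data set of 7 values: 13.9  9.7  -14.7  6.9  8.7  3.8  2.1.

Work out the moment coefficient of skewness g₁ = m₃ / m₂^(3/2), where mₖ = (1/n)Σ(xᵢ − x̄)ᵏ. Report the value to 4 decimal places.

-1.3166

x̄ = (13.9 + 9.7 - 14.7 + 6.9 + 8.7 + 3.8 + 2.1) / 7 = 4.3429
deviations (xᵢ − x̄): 9.5571, 5.3571, -19.0429, 2.5571, 4.3571, -0.5429, -2.2429
Σ(xᵢ − x̄)² = 513.5171 ⇒ m₂ = 513.5171/7 = 73.35959
Σ(xᵢ − x̄)³ = -5790.8372 ⇒ m₃ = -5790.8372/7 = -827.26245
m₂^(3/2) = 73.35959^(1.5) = 628.32648
g₁ = m₃ / m₂^(3/2) = -827.26245 / 628.32648 ≈ -1.3166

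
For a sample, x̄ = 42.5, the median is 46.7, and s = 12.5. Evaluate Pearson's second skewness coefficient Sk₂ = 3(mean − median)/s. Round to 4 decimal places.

-1.0080

Sk₂ = 3(42.5 − 46.7) / 12.5 = 3 × -4.2000 / 12.5
    = -12.6000 / 12.5 ≈ -1.0080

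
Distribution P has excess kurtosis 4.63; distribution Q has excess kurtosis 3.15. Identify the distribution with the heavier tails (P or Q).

Higher excess kurtosis ⇒ heavier tails relative to the normal distribution.
4.63 vs 3.15: the larger is 4.63, so P has heavier tails.

P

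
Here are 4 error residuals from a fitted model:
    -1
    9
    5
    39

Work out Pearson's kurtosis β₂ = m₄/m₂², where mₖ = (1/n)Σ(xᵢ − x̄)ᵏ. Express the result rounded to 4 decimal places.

x̄ = 13.0000
Σ(xᵢ − x̄)² = 952.0000 ⇒ m₂ = 238.00000
Σ(xᵢ − x̄)⁴ = 499744.0000 ⇒ m₄ = 124936.00000
m₂² = 56644.00000
β₂ = m₄/m₂² = 124936.00000 / 56644.00000 ≈ 2.2056

2.2056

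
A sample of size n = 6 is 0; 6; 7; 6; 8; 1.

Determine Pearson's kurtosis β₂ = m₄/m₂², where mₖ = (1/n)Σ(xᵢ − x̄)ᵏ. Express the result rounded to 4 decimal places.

1.5960

x̄ = 4.6667
Σ(xᵢ − x̄)² = 55.3333 ⇒ m₂ = 9.22222
Σ(xᵢ − x̄)⁴ = 814.4444 ⇒ m₄ = 135.74074
m₂² = 85.04938
β₂ = m₄/m₂² = 135.74074 / 85.04938 ≈ 1.5960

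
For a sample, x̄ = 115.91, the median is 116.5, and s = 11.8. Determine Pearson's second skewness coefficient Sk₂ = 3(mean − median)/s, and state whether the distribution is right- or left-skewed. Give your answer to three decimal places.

Sk₂ = 3(115.91 − 116.5) / 11.8 = 3 × -0.5900 / 11.8
    = -1.7700 / 11.8 ≈ -0.150
Sk₂ < 0 ⇒ mean < median ⇒ left-skewed (negative skew).

-0.150, left-skewed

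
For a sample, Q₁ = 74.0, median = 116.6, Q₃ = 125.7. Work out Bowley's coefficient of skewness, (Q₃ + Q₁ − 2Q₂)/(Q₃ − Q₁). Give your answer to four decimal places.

numerator: Q₃ + Q₁ − 2Q₂ = 125.7 + 74.0 − 2×116.6 = -33.5000
denominator: Q₃ − Q₁ = 125.7 − 74.0 = 51.7000
Bowley skewness = -33.5000 / 51.7000 ≈ -0.6480

-0.6480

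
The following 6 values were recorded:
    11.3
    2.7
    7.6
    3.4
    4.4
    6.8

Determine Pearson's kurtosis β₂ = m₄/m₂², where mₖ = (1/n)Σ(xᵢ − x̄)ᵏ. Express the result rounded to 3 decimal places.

2.160

x̄ = 6.0333
Σ(xᵢ − x̄)² = 51.4933 ⇒ m₂ = 8.58222
Σ(xᵢ − x̄)⁴ = 954.4144 ⇒ m₄ = 159.06907
m₂² = 73.65454
β₂ = m₄/m₂² = 159.06907 / 73.65454 ≈ 2.160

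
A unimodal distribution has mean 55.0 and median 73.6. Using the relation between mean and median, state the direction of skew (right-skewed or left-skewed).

left-skewed

mean − median = 55.0 − 73.6 = -18.6
mean < median ⇒ the longer tail is on the left ⇒ left-skewed (negatively skewed).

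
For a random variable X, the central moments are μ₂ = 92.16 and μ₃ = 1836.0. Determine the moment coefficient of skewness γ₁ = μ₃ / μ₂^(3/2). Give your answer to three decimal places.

2.075

σ = √μ₂ = √92.16 = 9.60000
σ³ = μ₂^(3/2) = 884.73600
γ₁ = μ₃/σ³ = 1836.0 / 884.73600 ≈ 2.075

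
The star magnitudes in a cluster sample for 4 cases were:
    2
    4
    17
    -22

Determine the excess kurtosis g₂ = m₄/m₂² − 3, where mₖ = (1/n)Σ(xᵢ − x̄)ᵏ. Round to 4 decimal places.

-0.9377

x̄ = 0.2500
Σ(xᵢ − x̄)² = 792.7500 ⇒ m₂ = 198.18750
Σ(xᵢ − x̄)⁴ = 324009.3281 ⇒ m₄ = 81002.33203
m₂² = 39278.28516
g₂ = m₄/m₂² − 3 = 2.06227 − 3 ≈ -0.9377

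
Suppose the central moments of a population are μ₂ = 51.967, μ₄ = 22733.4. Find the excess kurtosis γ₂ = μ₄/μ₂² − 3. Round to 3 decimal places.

μ₂² = 51.967² = 2700.56909
μ₄/μ₂² = 22733.4 / 2700.56909 = 8.41800
γ₂ = 8.41800 − 3 ≈ 5.418

5.418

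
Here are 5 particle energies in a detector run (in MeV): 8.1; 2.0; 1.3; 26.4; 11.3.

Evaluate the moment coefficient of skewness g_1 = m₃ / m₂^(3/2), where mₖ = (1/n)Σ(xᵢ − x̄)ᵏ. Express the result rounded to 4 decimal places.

0.9190

x̄ = (8.1 + 2.0 + 1.3 + 26.4 + 11.3) / 5 = 9.8200
deviations (xᵢ − x̄): -1.7200, -7.8200, -8.5200, 16.5800, 1.4800
Σ(xᵢ − x̄)² = 413.7880 ⇒ m₂ = 413.7880/5 = 82.75760
Σ(xᵢ − x̄)³ = 3459.2537 ⇒ m₃ = 3459.2537/5 = 691.85074
m₂^(3/2) = 82.75760^(1.5) = 752.85585
g_1 = m₃ / m₂^(3/2) = 691.85074 / 752.85585 ≈ 0.9190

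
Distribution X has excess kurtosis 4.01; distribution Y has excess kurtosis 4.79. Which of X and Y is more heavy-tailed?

Higher excess kurtosis ⇒ heavier tails relative to the normal distribution.
4.01 vs 4.79: the larger is 4.79, so Y has heavier tails.

Y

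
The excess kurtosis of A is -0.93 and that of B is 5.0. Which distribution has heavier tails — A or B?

Higher excess kurtosis ⇒ heavier tails relative to the normal distribution.
-0.93 vs 5.0: the larger is 5.0, so B has heavier tails. (B is leptokurtic — heavier-than-normal tails; the other is platykurtic.)

B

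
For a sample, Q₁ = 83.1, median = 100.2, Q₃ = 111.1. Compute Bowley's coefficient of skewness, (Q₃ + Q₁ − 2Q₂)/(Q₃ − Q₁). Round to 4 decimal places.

numerator: Q₃ + Q₁ − 2Q₂ = 111.1 + 83.1 − 2×100.2 = -6.2000
denominator: Q₃ − Q₁ = 111.1 − 83.1 = 28.0000
Bowley skewness = -6.2000 / 28.0000 ≈ -0.2214

-0.2214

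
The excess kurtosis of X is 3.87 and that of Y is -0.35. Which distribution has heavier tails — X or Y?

X

Higher excess kurtosis ⇒ heavier tails relative to the normal distribution.
3.87 vs -0.35: the larger is 3.87, so X has heavier tails. (X is leptokurtic — heavier-than-normal tails; the other is platykurtic.)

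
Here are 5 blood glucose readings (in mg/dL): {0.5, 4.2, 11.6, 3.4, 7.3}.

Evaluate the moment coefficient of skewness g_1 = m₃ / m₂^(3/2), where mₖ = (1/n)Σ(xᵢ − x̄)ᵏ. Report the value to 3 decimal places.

0.436

x̄ = (0.5 + 4.2 + 11.6 + 3.4 + 7.3) / 5 = 5.4000
deviations (xᵢ − x̄): -4.9000, -1.2000, 6.2000, -2.0000, 1.9000
Σ(xᵢ − x̄)² = 71.5000 ⇒ m₂ = 71.5000/5 = 14.30000
Σ(xᵢ − x̄)³ = 117.8100 ⇒ m₃ = 117.8100/5 = 23.56200
m₂^(3/2) = 14.30000^(1.5) = 54.07594
g_1 = m₃ / m₂^(3/2) = 23.56200 / 54.07594 ≈ 0.436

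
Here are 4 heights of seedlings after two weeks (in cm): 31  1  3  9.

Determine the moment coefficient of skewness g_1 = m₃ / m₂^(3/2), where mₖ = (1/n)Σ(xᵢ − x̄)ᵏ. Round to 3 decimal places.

0.957

x̄ = (31 + 1 + 3 + 9) / 4 = 11.0000
deviations (xᵢ − x̄): 20.0000, -10.0000, -8.0000, -2.0000
Σ(xᵢ − x̄)² = 568.0000 ⇒ m₂ = 568.0000/4 = 142.00000
Σ(xᵢ − x̄)³ = 6480.0000 ⇒ m₃ = 6480.0000/4 = 1620.00000
m₂^(3/2) = 142.00000^(1.5) = 1692.12529
g_1 = m₃ / m₂^(3/2) = 1620.00000 / 1692.12529 ≈ 0.957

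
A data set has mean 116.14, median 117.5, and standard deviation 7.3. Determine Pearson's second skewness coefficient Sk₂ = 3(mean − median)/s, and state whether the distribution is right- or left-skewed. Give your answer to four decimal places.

-0.5589, left-skewed

Sk₂ = 3(116.14 − 117.5) / 7.3 = 3 × -1.3600 / 7.3
    = -4.0800 / 7.3 ≈ -0.5589
Sk₂ < 0 ⇒ mean < median ⇒ left-skewed (negative skew).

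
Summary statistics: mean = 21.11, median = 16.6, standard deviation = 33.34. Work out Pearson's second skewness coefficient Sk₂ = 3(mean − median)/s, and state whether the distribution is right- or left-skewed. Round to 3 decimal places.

Sk₂ = 3(21.11 − 16.6) / 33.34 = 3 × 4.5100 / 33.34
    = 13.5300 / 33.34 ≈ 0.406
Sk₂ > 0 ⇒ mean > median ⇒ right-skewed (positive skew).

0.406, right-skewed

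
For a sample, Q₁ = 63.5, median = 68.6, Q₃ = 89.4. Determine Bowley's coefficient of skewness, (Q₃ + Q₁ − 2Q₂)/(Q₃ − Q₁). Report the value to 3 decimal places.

numerator: Q₃ + Q₁ − 2Q₂ = 89.4 + 63.5 − 2×68.6 = 15.7000
denominator: Q₃ − Q₁ = 89.4 − 63.5 = 25.9000
Bowley skewness = 15.7000 / 25.9000 ≈ 0.606

0.606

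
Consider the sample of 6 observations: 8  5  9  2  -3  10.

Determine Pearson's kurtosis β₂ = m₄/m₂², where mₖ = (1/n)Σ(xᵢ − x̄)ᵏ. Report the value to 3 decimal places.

2.137

x̄ = 5.1667
Σ(xᵢ − x̄)² = 122.8333 ⇒ m₂ = 20.47222
Σ(xᵢ − x̄)⁴ = 5374.8194 ⇒ m₄ = 895.80324
m₂² = 419.11188
β₂ = m₄/m₂² = 895.80324 / 419.11188 ≈ 2.137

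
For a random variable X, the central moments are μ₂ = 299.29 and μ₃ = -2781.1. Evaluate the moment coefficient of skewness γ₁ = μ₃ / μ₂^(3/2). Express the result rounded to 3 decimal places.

-0.537

σ = √μ₂ = √299.29 = 17.30000
σ³ = μ₂^(3/2) = 5177.71700
γ₁ = μ₃/σ³ = -2781.1 / 5177.71700 ≈ -0.537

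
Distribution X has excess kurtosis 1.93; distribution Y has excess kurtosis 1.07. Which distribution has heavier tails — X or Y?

Higher excess kurtosis ⇒ heavier tails relative to the normal distribution.
1.93 vs 1.07: the larger is 1.93, so X has heavier tails.

X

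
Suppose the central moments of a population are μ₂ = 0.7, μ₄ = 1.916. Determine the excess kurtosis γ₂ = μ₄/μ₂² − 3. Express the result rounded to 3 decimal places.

0.910

μ₂² = 0.7² = 0.49000
μ₄/μ₂² = 1.916 / 0.49000 = 3.91020
γ₂ = 3.91020 − 3 ≈ 0.910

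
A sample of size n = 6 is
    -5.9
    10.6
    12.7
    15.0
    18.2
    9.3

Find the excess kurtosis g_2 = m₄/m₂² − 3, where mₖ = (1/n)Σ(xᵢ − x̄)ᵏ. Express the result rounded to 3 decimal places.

0.314

x̄ = 9.9833
Σ(xᵢ − x̄)² = 353.1883 ⇒ m₂ = 58.86472
Σ(xᵢ − x̄)⁴ = 68891.6325 ⇒ m₄ = 11481.93875
m₂² = 3465.05552
g_2 = m₄/m₂² − 3 = 3.31364 − 3 ≈ 0.314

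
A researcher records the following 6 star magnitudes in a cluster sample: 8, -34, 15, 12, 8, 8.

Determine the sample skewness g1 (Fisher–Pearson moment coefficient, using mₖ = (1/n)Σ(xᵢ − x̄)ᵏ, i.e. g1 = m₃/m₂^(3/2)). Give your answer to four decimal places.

-1.6882

x̄ = (8 - 34 + 15 + 12 + 8 + 8) / 6 = 2.8333
deviations (xᵢ − x̄): 5.1667, -36.8333, 12.1667, 9.1667, 5.1667, 5.1667
Σ(xᵢ − x̄)² = 1668.8333 ⇒ m₂ = 1668.8333/6 = 278.13889
Σ(xᵢ − x̄)³ = -46986.5556 ⇒ m₃ = -46986.5556/6 = -7831.09259
m₂^(3/2) = 278.13889^(1.5) = 4638.66034
g1 = m₃ / m₂^(3/2) = -7831.09259 / 4638.66034 ≈ -1.6882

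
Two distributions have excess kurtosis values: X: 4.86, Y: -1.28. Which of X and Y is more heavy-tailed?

Higher excess kurtosis ⇒ heavier tails relative to the normal distribution.
4.86 vs -1.28: the larger is 4.86, so X has heavier tails. (X is leptokurtic — heavier-than-normal tails; the other is platykurtic.)

X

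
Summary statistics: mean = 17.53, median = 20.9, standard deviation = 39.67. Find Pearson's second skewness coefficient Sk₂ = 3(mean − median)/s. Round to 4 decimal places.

Sk₂ = 3(17.53 − 20.9) / 39.67 = 3 × -3.3700 / 39.67
    = -10.1100 / 39.67 ≈ -0.2549

-0.2549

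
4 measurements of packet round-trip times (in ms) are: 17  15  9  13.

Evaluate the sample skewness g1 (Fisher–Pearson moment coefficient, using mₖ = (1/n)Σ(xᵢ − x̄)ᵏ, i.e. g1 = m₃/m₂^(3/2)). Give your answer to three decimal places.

-0.435

x̄ = (17 + 15 + 9 + 13) / 4 = 13.5000
deviations (xᵢ − x̄): 3.5000, 1.5000, -4.5000, -0.5000
Σ(xᵢ − x̄)² = 35.0000 ⇒ m₂ = 35.0000/4 = 8.75000
Σ(xᵢ − x̄)³ = -45.0000 ⇒ m₃ = -45.0000/4 = -11.25000
m₂^(3/2) = 8.75000^(1.5) = 25.88285
g1 = m₃ / m₂^(3/2) = -11.25000 / 25.88285 ≈ -0.435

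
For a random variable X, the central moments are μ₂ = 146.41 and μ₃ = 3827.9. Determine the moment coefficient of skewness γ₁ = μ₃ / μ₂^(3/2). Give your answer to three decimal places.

2.161

σ = √μ₂ = √146.41 = 12.10000
σ³ = μ₂^(3/2) = 1771.56100
γ₁ = μ₃/σ³ = 3827.9 / 1771.56100 ≈ 2.161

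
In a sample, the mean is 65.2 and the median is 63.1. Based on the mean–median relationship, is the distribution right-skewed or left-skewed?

mean − median = 65.2 − 63.1 = 2.1
mean > median ⇒ the longer tail is on the right ⇒ right-skewed (positively skewed).

right-skewed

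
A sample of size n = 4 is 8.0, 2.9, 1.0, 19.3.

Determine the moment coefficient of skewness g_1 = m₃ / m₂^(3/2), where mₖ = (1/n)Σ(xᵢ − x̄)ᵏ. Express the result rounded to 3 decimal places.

0.755

x̄ = (8.0 + 2.9 + 1.0 + 19.3) / 4 = 7.8000
deviations (xᵢ − x̄): 0.2000, -4.9000, -6.8000, 11.5000
Σ(xᵢ − x̄)² = 202.5400 ⇒ m₂ = 202.5400/4 = 50.63500
Σ(xᵢ − x̄)³ = 1088.8020 ⇒ m₃ = 1088.8020/4 = 272.20050
m₂^(3/2) = 50.63500^(1.5) = 360.30992
g_1 = m₃ / m₂^(3/2) = 272.20050 / 360.30992 ≈ 0.755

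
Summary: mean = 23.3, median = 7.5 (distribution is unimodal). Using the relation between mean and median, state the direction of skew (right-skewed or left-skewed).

mean − median = 23.3 − 7.5 = 15.8
mean > median ⇒ the longer tail is on the right ⇒ right-skewed (positively skewed).

right-skewed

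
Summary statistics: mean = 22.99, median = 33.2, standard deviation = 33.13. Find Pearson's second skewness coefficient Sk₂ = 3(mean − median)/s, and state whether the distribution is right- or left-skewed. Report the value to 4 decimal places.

-0.9245, left-skewed

Sk₂ = 3(22.99 − 33.2) / 33.13 = 3 × -10.2100 / 33.13
    = -30.6300 / 33.13 ≈ -0.9245
Sk₂ < 0 ⇒ mean < median ⇒ left-skewed (negative skew).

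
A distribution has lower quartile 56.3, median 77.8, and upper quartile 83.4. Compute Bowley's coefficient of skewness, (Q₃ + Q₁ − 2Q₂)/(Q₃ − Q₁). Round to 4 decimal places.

-0.5867

numerator: Q₃ + Q₁ − 2Q₂ = 83.4 + 56.3 − 2×77.8 = -15.9000
denominator: Q₃ − Q₁ = 83.4 − 56.3 = 27.1000
Bowley skewness = -15.9000 / 27.1000 ≈ -0.5867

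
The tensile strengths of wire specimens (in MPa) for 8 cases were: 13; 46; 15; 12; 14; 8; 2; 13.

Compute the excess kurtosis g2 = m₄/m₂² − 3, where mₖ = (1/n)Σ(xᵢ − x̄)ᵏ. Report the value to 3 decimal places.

x̄ = 15.3750
Σ(xᵢ − x̄)² = 1195.8750 ⇒ m₂ = 149.48438
Σ(xᵢ − x̄)⁴ = 914795.9941 ⇒ m₄ = 114349.49927
m₂² = 22345.57837
g2 = m₄/m₂² − 3 = 5.11732 − 3 ≈ 2.117

2.117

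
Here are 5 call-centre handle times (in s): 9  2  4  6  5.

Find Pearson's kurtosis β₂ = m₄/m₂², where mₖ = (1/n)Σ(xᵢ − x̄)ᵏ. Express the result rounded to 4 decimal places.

2.1988

x̄ = 5.2000
Σ(xᵢ − x̄)² = 26.8000 ⇒ m₂ = 5.36000
Σ(xᵢ − x̄)⁴ = 315.8560 ⇒ m₄ = 63.17120
m₂² = 28.72960
β₂ = m₄/m₂² = 63.17120 / 28.72960 ≈ 2.1988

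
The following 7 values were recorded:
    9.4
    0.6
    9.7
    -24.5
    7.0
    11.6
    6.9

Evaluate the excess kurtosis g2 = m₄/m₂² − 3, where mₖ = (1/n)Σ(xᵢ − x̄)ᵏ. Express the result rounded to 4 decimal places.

1.4568

x̄ = 2.9571
Σ(xᵢ − x̄)² = 953.0171 ⇒ m₂ = 136.14531
Σ(xᵢ − x̄)⁴ = 578267.1307 ⇒ m₄ = 82609.59010
m₂² = 18535.54438
g2 = m₄/m₂² − 3 = 4.45682 − 3 ≈ 1.4568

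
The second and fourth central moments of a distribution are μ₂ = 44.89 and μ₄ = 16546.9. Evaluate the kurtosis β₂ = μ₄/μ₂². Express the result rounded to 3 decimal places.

8.211

μ₂² = 44.89² = 2015.11210
μ₄/μ₂² = 16546.9 / 2015.11210 = 8.21140
β₂ ≈ 8.211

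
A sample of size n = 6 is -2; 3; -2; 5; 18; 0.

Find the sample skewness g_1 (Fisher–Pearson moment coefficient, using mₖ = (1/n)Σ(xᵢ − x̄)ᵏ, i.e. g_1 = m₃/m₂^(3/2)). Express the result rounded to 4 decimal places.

x̄ = (-2 + 3 - 2 + 5 + 18 + 0) / 6 = 3.6667
deviations (xᵢ − x̄): -5.6667, -0.6667, -5.6667, 1.3333, 14.3333, -3.6667
Σ(xᵢ − x̄)² = 285.3333 ⇒ m₂ = 285.3333/6 = 47.55556
Σ(xᵢ − x̄)³ = 2533.5556 ⇒ m₃ = 2533.5556/6 = 422.25926
m₂^(3/2) = 47.55556^(1.5) = 327.94566
g_1 = m₃ / m₂^(3/2) = 422.25926 / 327.94566 ≈ 1.2876

1.2876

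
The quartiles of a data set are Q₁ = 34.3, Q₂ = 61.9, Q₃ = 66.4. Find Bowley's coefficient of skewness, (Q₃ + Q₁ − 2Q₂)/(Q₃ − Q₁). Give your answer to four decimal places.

-0.7196

numerator: Q₃ + Q₁ − 2Q₂ = 66.4 + 34.3 − 2×61.9 = -23.1000
denominator: Q₃ − Q₁ = 66.4 − 34.3 = 32.1000
Bowley skewness = -23.1000 / 32.1000 ≈ -0.7196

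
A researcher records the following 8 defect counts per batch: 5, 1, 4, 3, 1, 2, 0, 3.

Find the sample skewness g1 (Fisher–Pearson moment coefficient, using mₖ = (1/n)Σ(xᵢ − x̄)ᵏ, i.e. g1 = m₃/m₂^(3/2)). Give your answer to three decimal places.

x̄ = (5 + 1 + 4 + 3 + 1 + 2 + 0 + 3) / 8 = 2.3750
deviations (xᵢ − x̄): 2.6250, -1.3750, 1.6250, 0.6250, -1.3750, -0.3750, -2.3750, 0.6250
Σ(xᵢ − x̄)² = 19.8750 ⇒ m₂ = 19.8750/8 = 2.48438
Σ(xᵢ − x̄)³ = 4.2188 ⇒ m₃ = 4.2188/8 = 0.52734
m₂^(3/2) = 2.48438^(1.5) = 3.91585
g1 = m₃ / m₂^(3/2) = 0.52734 / 3.91585 ≈ 0.135

0.135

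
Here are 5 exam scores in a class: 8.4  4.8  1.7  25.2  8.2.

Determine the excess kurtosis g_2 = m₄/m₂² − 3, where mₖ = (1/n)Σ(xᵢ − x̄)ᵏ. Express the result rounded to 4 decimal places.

x̄ = 9.6600
Σ(xᵢ − x̄)² = 332.1920 ⇒ m₂ = 66.43840
Σ(xᵢ − x̄)⁴ = 62897.8349 ⇒ m₄ = 12579.56698
m₂² = 4414.06099
g_2 = m₄/m₂² − 3 = 2.84989 − 3 ≈ -0.1501

-0.1501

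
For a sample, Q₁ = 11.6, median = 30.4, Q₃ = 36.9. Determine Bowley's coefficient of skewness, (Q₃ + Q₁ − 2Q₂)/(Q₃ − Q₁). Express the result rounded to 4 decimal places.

-0.4862

numerator: Q₃ + Q₁ − 2Q₂ = 36.9 + 11.6 − 2×30.4 = -12.3000
denominator: Q₃ − Q₁ = 36.9 − 11.6 = 25.3000
Bowley skewness = -12.3000 / 25.3000 ≈ -0.4862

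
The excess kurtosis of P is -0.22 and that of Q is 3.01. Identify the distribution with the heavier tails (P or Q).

Higher excess kurtosis ⇒ heavier tails relative to the normal distribution.
-0.22 vs 3.01: the larger is 3.01, so Q has heavier tails. (Q is leptokurtic — heavier-than-normal tails; the other is platykurtic.)

Q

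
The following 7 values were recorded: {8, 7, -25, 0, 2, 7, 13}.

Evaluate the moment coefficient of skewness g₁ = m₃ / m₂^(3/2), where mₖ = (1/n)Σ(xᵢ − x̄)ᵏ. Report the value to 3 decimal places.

-1.570

x̄ = (8 + 7 - 25 + 0 + 2 + 7 + 13) / 7 = 1.7143
deviations (xᵢ − x̄): 6.2857, 5.2857, -26.7143, -1.7143, 0.2857, 5.2857, 11.2857
Σ(xᵢ − x̄)² = 939.4286 ⇒ m₂ = 939.4286/7 = 134.20408
Σ(xᵢ − x̄)³ = -17088.6122 ⇒ m₃ = -17088.6122/7 = -2441.23032
m₂^(3/2) = 134.20408^(1.5) = 1554.70712
g₁ = m₃ / m₂^(3/2) = -2441.23032 / 1554.70712 ≈ -1.570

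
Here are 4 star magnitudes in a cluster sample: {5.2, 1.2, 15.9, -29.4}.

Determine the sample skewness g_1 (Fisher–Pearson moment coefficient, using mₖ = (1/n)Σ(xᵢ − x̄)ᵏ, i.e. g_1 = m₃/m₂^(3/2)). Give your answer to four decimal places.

-0.7968

x̄ = (5.2 + 1.2 + 15.9 - 29.4) / 4 = -1.7750
deviations (xᵢ − x̄): 6.9750, 2.9750, 17.6750, -27.6250
Σ(xᵢ − x̄)² = 1133.0475 ⇒ m₂ = 1133.0475/4 = 283.26188
Σ(xᵢ − x̄)³ = -15194.3216 ⇒ m₃ = -15194.3216/4 = -3798.58041
m₂^(3/2) = 283.26188^(1.5) = 4767.40654
g_1 = m₃ / m₂^(3/2) = -3798.58041 / 4767.40654 ≈ -0.7968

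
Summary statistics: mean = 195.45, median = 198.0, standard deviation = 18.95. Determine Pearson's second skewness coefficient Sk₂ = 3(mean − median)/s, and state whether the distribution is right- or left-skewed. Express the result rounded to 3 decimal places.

-0.404, left-skewed

Sk₂ = 3(195.45 − 198.0) / 18.95 = 3 × -2.5500 / 18.95
    = -7.6500 / 18.95 ≈ -0.404
Sk₂ < 0 ⇒ mean < median ⇒ left-skewed (negative skew).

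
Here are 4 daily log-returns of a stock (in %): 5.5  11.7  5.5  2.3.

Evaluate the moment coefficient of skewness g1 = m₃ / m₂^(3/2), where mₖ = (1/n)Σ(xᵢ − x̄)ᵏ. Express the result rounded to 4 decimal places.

0.6284

x̄ = (5.5 + 11.7 + 5.5 + 2.3) / 4 = 6.2500
deviations (xᵢ − x̄): -0.7500, 5.4500, -0.7500, -3.9500
Σ(xᵢ − x̄)² = 46.4300 ⇒ m₂ = 46.4300/4 = 11.60750
Σ(xᵢ − x̄)³ = 99.4050 ⇒ m₃ = 99.4050/4 = 24.85125
m₂^(3/2) = 11.60750^(1.5) = 39.54650
g1 = m₃ / m₂^(3/2) = 24.85125 / 39.54650 ≈ 0.6284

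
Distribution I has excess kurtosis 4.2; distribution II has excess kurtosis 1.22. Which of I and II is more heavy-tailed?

I

Higher excess kurtosis ⇒ heavier tails relative to the normal distribution.
4.2 vs 1.22: the larger is 4.2, so I has heavier tails.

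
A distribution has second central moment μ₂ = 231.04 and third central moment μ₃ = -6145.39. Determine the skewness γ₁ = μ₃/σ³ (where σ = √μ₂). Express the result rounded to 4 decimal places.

-1.7499

σ = √μ₂ = √231.04 = 15.20000
σ³ = μ₂^(3/2) = 3511.80800
γ₁ = μ₃/σ³ = -6145.39 / 3511.80800 ≈ -1.7499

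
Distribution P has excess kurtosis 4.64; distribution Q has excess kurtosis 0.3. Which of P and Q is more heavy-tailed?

P

Higher excess kurtosis ⇒ heavier tails relative to the normal distribution.
4.64 vs 0.3: the larger is 4.64, so P has heavier tails.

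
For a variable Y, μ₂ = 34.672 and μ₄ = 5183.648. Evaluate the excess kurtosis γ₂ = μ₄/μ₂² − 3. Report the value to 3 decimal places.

μ₂² = 34.672² = 1202.14758
μ₄/μ₂² = 5183.648 / 1202.14758 = 4.31199
γ₂ = 4.31199 − 3 ≈ 1.312

1.312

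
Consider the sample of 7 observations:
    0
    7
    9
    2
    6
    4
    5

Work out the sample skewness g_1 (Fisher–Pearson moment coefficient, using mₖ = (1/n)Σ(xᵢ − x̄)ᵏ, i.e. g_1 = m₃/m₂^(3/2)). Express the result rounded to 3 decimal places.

-0.207

x̄ = (0 + 7 + 9 + 2 + 6 + 4 + 5) / 7 = 4.7143
deviations (xᵢ − x̄): -4.7143, 2.2857, 4.2857, -2.7143, 1.2857, -0.7143, 0.2857
Σ(xᵢ − x̄)² = 55.4286 ⇒ m₂ = 55.4286/7 = 7.91837
Σ(xᵢ − x̄)³ = -32.3265 ⇒ m₃ = -32.3265/7 = -4.61808
m₂^(3/2) = 7.91837^(1.5) = 22.28196
g_1 = m₃ / m₂^(3/2) = -4.61808 / 22.28196 ≈ -0.207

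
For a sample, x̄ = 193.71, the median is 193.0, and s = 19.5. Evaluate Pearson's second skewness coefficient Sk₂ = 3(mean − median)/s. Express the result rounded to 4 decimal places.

Sk₂ = 3(193.71 − 193.0) / 19.5 = 3 × 0.7100 / 19.5
    = 2.1300 / 19.5 ≈ 0.1092

0.1092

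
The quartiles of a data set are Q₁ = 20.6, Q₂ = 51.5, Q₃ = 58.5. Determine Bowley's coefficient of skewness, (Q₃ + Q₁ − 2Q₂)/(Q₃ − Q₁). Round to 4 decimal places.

numerator: Q₃ + Q₁ − 2Q₂ = 58.5 + 20.6 − 2×51.5 = -23.9000
denominator: Q₃ − Q₁ = 58.5 − 20.6 = 37.9000
Bowley skewness = -23.9000 / 37.9000 ≈ -0.6306

-0.6306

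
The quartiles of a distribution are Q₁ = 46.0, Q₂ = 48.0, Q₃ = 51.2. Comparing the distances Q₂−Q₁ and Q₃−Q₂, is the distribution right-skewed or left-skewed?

right-skewed

Q₂ − Q₁ = 2.0;  Q₃ − Q₂ = 3.2
Q₃ − Q₂ > Q₂ − Q₁ ⇒ the upper half is more spread out ⇒ right-skewed.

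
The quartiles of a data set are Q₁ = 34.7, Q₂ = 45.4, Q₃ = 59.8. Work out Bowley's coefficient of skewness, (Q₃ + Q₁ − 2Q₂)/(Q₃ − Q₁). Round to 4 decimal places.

numerator: Q₃ + Q₁ − 2Q₂ = 59.8 + 34.7 − 2×45.4 = 3.7000
denominator: Q₃ − Q₁ = 59.8 − 34.7 = 25.1000
Bowley skewness = 3.7000 / 25.1000 ≈ 0.1474

0.1474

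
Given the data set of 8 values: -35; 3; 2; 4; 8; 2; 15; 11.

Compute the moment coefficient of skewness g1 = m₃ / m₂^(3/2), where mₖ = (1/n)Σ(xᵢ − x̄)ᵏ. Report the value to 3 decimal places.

-1.838

x̄ = (-35 + 3 + 2 + 4 + 8 + 2 + 15 + 11) / 8 = 1.2500
deviations (xᵢ − x̄): -36.2500, 1.7500, 0.7500, 2.7500, 6.7500, 0.7500, 13.7500, 9.7500
Σ(xᵢ − x̄)² = 1655.5000 ⇒ m₂ = 1655.5000/8 = 206.93750
Σ(xᵢ − x̄)³ = -43773.7500 ⇒ m₃ = -43773.7500/8 = -5471.71875
m₂^(3/2) = 206.93750^(1.5) = 2976.86265
g1 = m₃ / m₂^(3/2) = -5471.71875 / 2976.86265 ≈ -1.838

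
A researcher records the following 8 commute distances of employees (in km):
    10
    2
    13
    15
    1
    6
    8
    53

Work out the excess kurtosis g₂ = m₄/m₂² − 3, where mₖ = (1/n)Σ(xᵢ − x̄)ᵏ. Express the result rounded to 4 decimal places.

x̄ = 13.5000
Σ(xᵢ − x̄)² = 1950.0000 ⇒ m₂ = 243.75000
Σ(xᵢ − x̄)⁴ = 2480518.5000 ⇒ m₄ = 310064.81250
m₂² = 59414.06250
g₂ = m₄/m₂² − 3 = 5.21871 − 3 ≈ 2.2187

2.2187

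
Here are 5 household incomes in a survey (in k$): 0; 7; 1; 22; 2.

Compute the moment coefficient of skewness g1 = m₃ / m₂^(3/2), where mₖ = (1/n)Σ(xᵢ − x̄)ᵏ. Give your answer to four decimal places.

x̄ = (0 + 7 + 1 + 22 + 2) / 5 = 6.4000
deviations (xᵢ − x̄): -6.4000, 0.6000, -5.4000, 15.6000, -4.4000
Σ(xᵢ − x̄)² = 333.2000 ⇒ m₂ = 333.2000/5 = 66.64000
Σ(xᵢ − x̄)³ = 3291.8400 ⇒ m₃ = 3291.8400/5 = 658.36800
m₂^(3/2) = 66.64000^(1.5) = 544.00449
g1 = m₃ / m₂^(3/2) = 658.36800 / 544.00449 ≈ 1.2102

1.2102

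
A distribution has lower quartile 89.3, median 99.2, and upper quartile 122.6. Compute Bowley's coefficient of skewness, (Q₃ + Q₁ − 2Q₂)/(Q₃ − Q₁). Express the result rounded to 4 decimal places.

0.4054

numerator: Q₃ + Q₁ − 2Q₂ = 122.6 + 89.3 − 2×99.2 = 13.5000
denominator: Q₃ − Q₁ = 122.6 − 89.3 = 33.3000
Bowley skewness = 13.5000 / 33.3000 ≈ 0.4054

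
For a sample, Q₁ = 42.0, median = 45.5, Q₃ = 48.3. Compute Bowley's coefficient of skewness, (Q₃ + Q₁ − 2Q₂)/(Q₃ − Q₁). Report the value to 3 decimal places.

numerator: Q₃ + Q₁ − 2Q₂ = 48.3 + 42.0 − 2×45.5 = -0.7000
denominator: Q₃ − Q₁ = 48.3 − 42.0 = 6.3000
Bowley skewness = -0.7000 / 6.3000 ≈ -0.111

-0.111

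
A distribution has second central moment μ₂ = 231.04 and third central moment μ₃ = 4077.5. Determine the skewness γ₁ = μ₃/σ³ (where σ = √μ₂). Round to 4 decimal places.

1.1611

σ = √μ₂ = √231.04 = 15.20000
σ³ = μ₂^(3/2) = 3511.80800
γ₁ = μ₃/σ³ = 4077.5 / 3511.80800 ≈ 1.1611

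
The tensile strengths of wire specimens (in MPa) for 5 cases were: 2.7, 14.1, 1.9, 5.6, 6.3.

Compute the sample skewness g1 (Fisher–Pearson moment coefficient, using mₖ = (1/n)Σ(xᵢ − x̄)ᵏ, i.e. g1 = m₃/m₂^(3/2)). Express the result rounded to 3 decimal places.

0.972

x̄ = (2.7 + 14.1 + 1.9 + 5.6 + 6.3) / 5 = 6.1200
deviations (xᵢ − x̄): -3.4200, 7.9800, -4.2200, -0.5200, 0.1800
Σ(xᵢ − x̄)² = 93.4880 ⇒ m₂ = 93.4880/5 = 18.69760
Σ(xᵢ − x̄)³ = 392.8817 ⇒ m₃ = 392.8817/5 = 78.57634
m₂^(3/2) = 18.69760^(1.5) = 80.84977
g1 = m₃ / m₂^(3/2) = 78.57634 / 80.84977 ≈ 0.972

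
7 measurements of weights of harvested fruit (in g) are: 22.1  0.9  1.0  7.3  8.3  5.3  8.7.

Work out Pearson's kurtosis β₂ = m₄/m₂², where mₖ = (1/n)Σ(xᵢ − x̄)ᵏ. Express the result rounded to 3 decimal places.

x̄ = 7.6571
Σ(xᵢ − x̄)² = 305.7571 ⇒ m₂ = 43.67959
Σ(xᵢ − x̄)⁴ = 47593.3704 ⇒ m₄ = 6799.05291
m₂² = 1907.90674
β₂ = m₄/m₂² = 6799.05291 / 1907.90674 ≈ 3.564

3.564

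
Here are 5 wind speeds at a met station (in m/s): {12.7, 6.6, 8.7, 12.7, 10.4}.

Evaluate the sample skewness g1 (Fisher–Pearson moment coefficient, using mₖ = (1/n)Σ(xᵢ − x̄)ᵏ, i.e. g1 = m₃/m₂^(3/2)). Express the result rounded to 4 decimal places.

x̄ = (12.7 + 6.6 + 8.7 + 12.7 + 10.4) / 5 = 10.2200
deviations (xᵢ − x̄): 2.4800, -3.6200, -1.5200, 2.4800, 0.1800
Σ(xᵢ − x̄)² = 27.7480 ⇒ m₂ = 27.7480/5 = 5.54960
Σ(xᵢ − x̄)³ = -20.4379 ⇒ m₃ = -20.4379/5 = -4.08758
m₂^(3/2) = 5.54960^(1.5) = 13.07352
g1 = m₃ / m₂^(3/2) = -4.08758 / 13.07352 ≈ -0.3127

-0.3127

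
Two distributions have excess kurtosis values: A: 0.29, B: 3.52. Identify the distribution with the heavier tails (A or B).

B

Higher excess kurtosis ⇒ heavier tails relative to the normal distribution.
0.29 vs 3.52: the larger is 3.52, so B has heavier tails.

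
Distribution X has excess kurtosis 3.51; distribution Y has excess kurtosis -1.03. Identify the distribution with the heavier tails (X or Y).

X

Higher excess kurtosis ⇒ heavier tails relative to the normal distribution.
3.51 vs -1.03: the larger is 3.51, so X has heavier tails. (X is leptokurtic — heavier-than-normal tails; the other is platykurtic.)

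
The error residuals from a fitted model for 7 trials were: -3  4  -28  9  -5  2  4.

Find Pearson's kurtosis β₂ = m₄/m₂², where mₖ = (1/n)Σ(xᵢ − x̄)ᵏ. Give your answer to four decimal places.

x̄ = -2.4286
Σ(xᵢ − x̄)² = 893.7143 ⇒ m₂ = 127.67347
Σ(xᵢ − x̄)⁴ = 448486.3324 ⇒ m₄ = 64069.47605
m₂² = 16300.51479
β₂ = m₄/m₂² = 64069.47605 / 16300.51479 ≈ 3.9305

3.9305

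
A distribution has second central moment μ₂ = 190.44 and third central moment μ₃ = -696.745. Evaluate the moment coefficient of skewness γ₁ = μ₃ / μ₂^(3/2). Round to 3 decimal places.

-0.265

σ = √μ₂ = √190.44 = 13.80000
σ³ = μ₂^(3/2) = 2628.07200
γ₁ = μ₃/σ³ = -696.745 / 2628.07200 ≈ -0.265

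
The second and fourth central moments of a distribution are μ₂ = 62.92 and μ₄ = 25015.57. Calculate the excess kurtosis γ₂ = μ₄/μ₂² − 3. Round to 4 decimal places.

μ₂² = 62.92² = 3958.92640
μ₄/μ₂² = 25015.57 / 3958.92640 = 6.31878
γ₂ = 6.31878 − 3 ≈ 3.3188

3.3188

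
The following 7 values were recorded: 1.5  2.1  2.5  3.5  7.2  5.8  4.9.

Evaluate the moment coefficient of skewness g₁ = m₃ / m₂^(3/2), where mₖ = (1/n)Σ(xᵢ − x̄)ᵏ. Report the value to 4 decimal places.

x̄ = (1.5 + 2.1 + 2.5 + 3.5 + 7.2 + 5.8 + 4.9) / 7 = 3.9286
deviations (xᵢ − x̄): -2.4286, -1.8286, -1.4286, -0.4286, 3.2714, 1.8714, 0.9714
Σ(xᵢ − x̄)² = 26.6143 ⇒ m₂ = 26.6143/7 = 3.80204
Σ(xᵢ − x̄)³ = 19.0506 ⇒ m₃ = 19.0506/7 = 2.72152
m₂^(3/2) = 3.80204^(1.5) = 7.41353
g₁ = m₃ / m₂^(3/2) = 2.72152 / 7.41353 ≈ 0.3671

0.3671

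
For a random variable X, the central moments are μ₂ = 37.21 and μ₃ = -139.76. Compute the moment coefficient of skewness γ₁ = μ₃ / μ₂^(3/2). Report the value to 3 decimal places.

σ = √μ₂ = √37.21 = 6.10000
σ³ = μ₂^(3/2) = 226.98100
γ₁ = μ₃/σ³ = -139.76 / 226.98100 ≈ -0.616

-0.616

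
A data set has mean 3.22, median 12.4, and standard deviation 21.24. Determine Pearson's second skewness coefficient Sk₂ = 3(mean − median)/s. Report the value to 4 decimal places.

-1.2966

Sk₂ = 3(3.22 − 12.4) / 21.24 = 3 × -9.1800 / 21.24
    = -27.5400 / 21.24 ≈ -1.2966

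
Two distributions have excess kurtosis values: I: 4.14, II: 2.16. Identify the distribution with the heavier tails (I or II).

Higher excess kurtosis ⇒ heavier tails relative to the normal distribution.
4.14 vs 2.16: the larger is 4.14, so I has heavier tails.

I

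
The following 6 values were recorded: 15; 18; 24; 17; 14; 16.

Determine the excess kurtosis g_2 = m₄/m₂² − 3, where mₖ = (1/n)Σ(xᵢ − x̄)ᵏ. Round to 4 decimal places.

0.1888

x̄ = 17.3333
Σ(xᵢ − x̄)² = 63.3333 ⇒ m₂ = 10.55556
Σ(xᵢ − x̄)⁴ = 2131.7778 ⇒ m₄ = 355.29630
m₂² = 111.41975
g_2 = m₄/m₂² − 3 = 3.18881 − 3 ≈ 0.1888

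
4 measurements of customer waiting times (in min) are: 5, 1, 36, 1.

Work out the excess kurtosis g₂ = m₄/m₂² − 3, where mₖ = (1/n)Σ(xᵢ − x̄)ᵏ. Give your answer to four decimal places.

x̄ = 10.7500
Σ(xᵢ − x̄)² = 860.7500 ⇒ m₂ = 215.18750
Σ(xᵢ − x̄)⁴ = 425652.8281 ⇒ m₄ = 106413.20703
m₂² = 46305.66016
g₂ = m₄/m₂² − 3 = 2.29806 − 3 ≈ -0.7019

-0.7019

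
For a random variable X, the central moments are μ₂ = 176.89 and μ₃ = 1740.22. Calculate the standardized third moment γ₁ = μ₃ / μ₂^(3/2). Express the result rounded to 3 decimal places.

σ = √μ₂ = √176.89 = 13.30000
σ³ = μ₂^(3/2) = 2352.63700
γ₁ = μ₃/σ³ = 1740.22 / 2352.63700 ≈ 0.740

0.740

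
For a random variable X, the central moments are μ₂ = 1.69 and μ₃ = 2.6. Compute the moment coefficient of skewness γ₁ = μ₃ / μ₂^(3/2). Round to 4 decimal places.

1.1834

σ = √μ₂ = √1.69 = 1.30000
σ³ = μ₂^(3/2) = 2.19700
γ₁ = μ₃/σ³ = 2.6 / 2.19700 ≈ 1.1834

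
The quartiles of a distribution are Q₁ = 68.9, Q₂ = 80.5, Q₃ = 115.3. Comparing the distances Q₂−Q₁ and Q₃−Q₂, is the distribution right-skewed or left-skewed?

right-skewed

Q₂ − Q₁ = 11.6;  Q₃ − Q₂ = 34.8
Q₃ − Q₂ > Q₂ − Q₁ ⇒ the upper half is more spread out ⇒ right-skewed.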